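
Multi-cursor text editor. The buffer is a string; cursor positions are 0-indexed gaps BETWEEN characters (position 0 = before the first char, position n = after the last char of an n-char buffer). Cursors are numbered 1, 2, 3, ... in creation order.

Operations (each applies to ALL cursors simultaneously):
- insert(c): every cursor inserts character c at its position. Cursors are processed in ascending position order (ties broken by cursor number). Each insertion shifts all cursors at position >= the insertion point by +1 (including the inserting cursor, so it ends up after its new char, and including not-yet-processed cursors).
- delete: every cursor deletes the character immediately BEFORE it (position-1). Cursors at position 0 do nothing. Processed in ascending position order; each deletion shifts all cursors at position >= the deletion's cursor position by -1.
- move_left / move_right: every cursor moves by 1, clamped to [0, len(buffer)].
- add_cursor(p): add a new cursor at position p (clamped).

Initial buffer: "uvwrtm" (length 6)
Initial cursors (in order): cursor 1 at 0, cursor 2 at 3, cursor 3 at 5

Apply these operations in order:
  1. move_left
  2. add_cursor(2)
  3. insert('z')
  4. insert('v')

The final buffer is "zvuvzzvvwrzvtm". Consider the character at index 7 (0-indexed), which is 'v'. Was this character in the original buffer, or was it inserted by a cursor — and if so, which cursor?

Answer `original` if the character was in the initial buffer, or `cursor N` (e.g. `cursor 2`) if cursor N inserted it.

After op 1 (move_left): buffer="uvwrtm" (len 6), cursors c1@0 c2@2 c3@4, authorship ......
After op 2 (add_cursor(2)): buffer="uvwrtm" (len 6), cursors c1@0 c2@2 c4@2 c3@4, authorship ......
After op 3 (insert('z')): buffer="zuvzzwrztm" (len 10), cursors c1@1 c2@5 c4@5 c3@8, authorship 1..24..3..
After op 4 (insert('v')): buffer="zvuvzzvvwrzvtm" (len 14), cursors c1@2 c2@8 c4@8 c3@12, authorship 11..2424..33..
Authorship (.=original, N=cursor N): 1 1 . . 2 4 2 4 . . 3 3 . .
Index 7: author = 4

Answer: cursor 4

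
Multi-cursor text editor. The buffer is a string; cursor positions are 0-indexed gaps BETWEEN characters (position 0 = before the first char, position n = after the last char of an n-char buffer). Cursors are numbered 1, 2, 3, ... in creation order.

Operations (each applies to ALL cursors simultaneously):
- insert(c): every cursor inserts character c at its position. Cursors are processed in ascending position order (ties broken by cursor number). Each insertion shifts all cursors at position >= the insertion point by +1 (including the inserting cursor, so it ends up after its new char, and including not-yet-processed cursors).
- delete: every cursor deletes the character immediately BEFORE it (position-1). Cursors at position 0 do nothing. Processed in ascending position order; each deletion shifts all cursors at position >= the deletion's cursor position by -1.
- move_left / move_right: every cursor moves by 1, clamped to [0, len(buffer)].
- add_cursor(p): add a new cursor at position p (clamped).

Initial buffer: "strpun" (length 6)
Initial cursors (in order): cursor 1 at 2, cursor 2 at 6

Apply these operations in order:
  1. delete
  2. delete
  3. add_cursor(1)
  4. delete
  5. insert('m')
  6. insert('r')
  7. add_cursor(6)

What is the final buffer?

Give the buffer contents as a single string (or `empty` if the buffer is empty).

After op 1 (delete): buffer="srpu" (len 4), cursors c1@1 c2@4, authorship ....
After op 2 (delete): buffer="rp" (len 2), cursors c1@0 c2@2, authorship ..
After op 3 (add_cursor(1)): buffer="rp" (len 2), cursors c1@0 c3@1 c2@2, authorship ..
After op 4 (delete): buffer="" (len 0), cursors c1@0 c2@0 c3@0, authorship 
After op 5 (insert('m')): buffer="mmm" (len 3), cursors c1@3 c2@3 c3@3, authorship 123
After op 6 (insert('r')): buffer="mmmrrr" (len 6), cursors c1@6 c2@6 c3@6, authorship 123123
After op 7 (add_cursor(6)): buffer="mmmrrr" (len 6), cursors c1@6 c2@6 c3@6 c4@6, authorship 123123

Answer: mmmrrr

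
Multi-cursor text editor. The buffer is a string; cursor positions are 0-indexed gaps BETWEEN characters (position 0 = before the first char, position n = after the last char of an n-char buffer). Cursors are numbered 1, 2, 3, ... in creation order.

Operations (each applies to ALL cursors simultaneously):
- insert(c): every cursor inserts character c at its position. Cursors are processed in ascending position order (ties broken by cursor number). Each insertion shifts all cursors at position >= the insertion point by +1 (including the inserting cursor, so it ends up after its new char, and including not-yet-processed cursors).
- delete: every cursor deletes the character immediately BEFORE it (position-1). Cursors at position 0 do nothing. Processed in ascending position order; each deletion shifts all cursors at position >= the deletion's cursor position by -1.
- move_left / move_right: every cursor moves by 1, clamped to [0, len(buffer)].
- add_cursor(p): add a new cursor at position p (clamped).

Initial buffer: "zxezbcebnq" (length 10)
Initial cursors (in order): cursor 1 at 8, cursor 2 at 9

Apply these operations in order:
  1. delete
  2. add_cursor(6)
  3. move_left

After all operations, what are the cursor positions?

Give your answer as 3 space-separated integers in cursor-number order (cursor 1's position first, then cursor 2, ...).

After op 1 (delete): buffer="zxezbceq" (len 8), cursors c1@7 c2@7, authorship ........
After op 2 (add_cursor(6)): buffer="zxezbceq" (len 8), cursors c3@6 c1@7 c2@7, authorship ........
After op 3 (move_left): buffer="zxezbceq" (len 8), cursors c3@5 c1@6 c2@6, authorship ........

Answer: 6 6 5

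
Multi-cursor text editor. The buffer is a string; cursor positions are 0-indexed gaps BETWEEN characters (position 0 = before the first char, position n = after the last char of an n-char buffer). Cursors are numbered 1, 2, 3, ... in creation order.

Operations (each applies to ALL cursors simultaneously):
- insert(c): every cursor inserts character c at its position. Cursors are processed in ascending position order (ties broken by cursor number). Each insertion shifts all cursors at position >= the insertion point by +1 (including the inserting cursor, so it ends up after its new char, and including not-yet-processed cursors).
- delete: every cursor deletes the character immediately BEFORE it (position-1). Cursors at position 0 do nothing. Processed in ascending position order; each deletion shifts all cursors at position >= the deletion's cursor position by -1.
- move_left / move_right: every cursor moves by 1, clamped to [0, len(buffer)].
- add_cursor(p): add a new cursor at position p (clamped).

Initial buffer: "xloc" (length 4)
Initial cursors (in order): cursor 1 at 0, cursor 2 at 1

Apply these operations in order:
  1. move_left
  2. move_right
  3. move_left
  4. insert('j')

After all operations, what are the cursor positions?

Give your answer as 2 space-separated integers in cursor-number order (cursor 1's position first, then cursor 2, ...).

Answer: 2 2

Derivation:
After op 1 (move_left): buffer="xloc" (len 4), cursors c1@0 c2@0, authorship ....
After op 2 (move_right): buffer="xloc" (len 4), cursors c1@1 c2@1, authorship ....
After op 3 (move_left): buffer="xloc" (len 4), cursors c1@0 c2@0, authorship ....
After op 4 (insert('j')): buffer="jjxloc" (len 6), cursors c1@2 c2@2, authorship 12....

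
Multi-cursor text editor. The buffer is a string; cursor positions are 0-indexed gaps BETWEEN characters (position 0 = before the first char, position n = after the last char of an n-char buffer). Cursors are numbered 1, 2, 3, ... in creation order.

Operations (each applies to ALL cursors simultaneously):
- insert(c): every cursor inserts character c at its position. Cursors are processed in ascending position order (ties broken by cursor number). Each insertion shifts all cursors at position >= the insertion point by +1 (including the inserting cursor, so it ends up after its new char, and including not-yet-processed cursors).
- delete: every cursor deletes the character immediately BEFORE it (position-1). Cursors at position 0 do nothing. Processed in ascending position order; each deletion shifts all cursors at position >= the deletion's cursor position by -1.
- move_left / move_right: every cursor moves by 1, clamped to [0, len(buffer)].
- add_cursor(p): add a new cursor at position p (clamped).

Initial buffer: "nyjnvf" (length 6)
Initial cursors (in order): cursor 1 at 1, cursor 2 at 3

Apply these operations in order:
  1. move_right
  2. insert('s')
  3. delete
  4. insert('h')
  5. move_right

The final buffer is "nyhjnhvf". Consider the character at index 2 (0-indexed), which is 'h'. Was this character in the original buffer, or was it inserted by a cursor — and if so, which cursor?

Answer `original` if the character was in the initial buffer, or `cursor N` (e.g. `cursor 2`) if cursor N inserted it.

After op 1 (move_right): buffer="nyjnvf" (len 6), cursors c1@2 c2@4, authorship ......
After op 2 (insert('s')): buffer="nysjnsvf" (len 8), cursors c1@3 c2@6, authorship ..1..2..
After op 3 (delete): buffer="nyjnvf" (len 6), cursors c1@2 c2@4, authorship ......
After op 4 (insert('h')): buffer="nyhjnhvf" (len 8), cursors c1@3 c2@6, authorship ..1..2..
After op 5 (move_right): buffer="nyhjnhvf" (len 8), cursors c1@4 c2@7, authorship ..1..2..
Authorship (.=original, N=cursor N): . . 1 . . 2 . .
Index 2: author = 1

Answer: cursor 1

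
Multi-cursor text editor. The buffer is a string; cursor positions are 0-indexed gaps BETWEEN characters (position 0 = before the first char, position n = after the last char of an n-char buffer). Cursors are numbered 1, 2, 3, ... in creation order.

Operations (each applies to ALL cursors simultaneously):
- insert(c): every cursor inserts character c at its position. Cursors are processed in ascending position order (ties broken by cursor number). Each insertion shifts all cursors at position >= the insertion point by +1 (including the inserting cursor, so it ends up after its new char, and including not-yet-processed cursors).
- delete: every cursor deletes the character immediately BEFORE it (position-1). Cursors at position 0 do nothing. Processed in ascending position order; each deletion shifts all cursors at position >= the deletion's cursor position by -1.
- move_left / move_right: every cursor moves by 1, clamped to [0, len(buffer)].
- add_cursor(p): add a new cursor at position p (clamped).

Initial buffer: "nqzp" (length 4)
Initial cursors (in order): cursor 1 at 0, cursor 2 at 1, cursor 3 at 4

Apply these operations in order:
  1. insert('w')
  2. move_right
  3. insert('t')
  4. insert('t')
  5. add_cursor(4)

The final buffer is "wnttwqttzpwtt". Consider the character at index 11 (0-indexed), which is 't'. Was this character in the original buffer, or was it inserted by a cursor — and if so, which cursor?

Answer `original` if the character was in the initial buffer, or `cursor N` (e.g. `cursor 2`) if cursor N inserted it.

Answer: cursor 3

Derivation:
After op 1 (insert('w')): buffer="wnwqzpw" (len 7), cursors c1@1 c2@3 c3@7, authorship 1.2...3
After op 2 (move_right): buffer="wnwqzpw" (len 7), cursors c1@2 c2@4 c3@7, authorship 1.2...3
After op 3 (insert('t')): buffer="wntwqtzpwt" (len 10), cursors c1@3 c2@6 c3@10, authorship 1.12.2..33
After op 4 (insert('t')): buffer="wnttwqttzpwtt" (len 13), cursors c1@4 c2@8 c3@13, authorship 1.112.22..333
After op 5 (add_cursor(4)): buffer="wnttwqttzpwtt" (len 13), cursors c1@4 c4@4 c2@8 c3@13, authorship 1.112.22..333
Authorship (.=original, N=cursor N): 1 . 1 1 2 . 2 2 . . 3 3 3
Index 11: author = 3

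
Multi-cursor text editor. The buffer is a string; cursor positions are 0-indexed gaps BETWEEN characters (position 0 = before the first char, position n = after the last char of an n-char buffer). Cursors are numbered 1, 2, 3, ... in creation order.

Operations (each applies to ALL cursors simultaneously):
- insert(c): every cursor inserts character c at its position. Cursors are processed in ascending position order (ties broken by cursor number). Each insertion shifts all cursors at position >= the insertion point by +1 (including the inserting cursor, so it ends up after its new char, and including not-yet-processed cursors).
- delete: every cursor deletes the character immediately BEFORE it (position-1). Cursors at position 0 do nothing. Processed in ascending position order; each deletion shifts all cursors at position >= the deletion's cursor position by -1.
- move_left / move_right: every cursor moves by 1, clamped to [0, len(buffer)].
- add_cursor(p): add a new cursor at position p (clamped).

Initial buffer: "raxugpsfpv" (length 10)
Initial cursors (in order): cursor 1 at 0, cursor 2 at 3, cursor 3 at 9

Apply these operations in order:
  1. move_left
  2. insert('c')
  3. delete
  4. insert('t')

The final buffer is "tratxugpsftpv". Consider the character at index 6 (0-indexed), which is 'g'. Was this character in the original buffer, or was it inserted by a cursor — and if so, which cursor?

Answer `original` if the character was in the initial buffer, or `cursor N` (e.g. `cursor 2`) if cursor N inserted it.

Answer: original

Derivation:
After op 1 (move_left): buffer="raxugpsfpv" (len 10), cursors c1@0 c2@2 c3@8, authorship ..........
After op 2 (insert('c')): buffer="cracxugpsfcpv" (len 13), cursors c1@1 c2@4 c3@11, authorship 1..2......3..
After op 3 (delete): buffer="raxugpsfpv" (len 10), cursors c1@0 c2@2 c3@8, authorship ..........
After op 4 (insert('t')): buffer="tratxugpsftpv" (len 13), cursors c1@1 c2@4 c3@11, authorship 1..2......3..
Authorship (.=original, N=cursor N): 1 . . 2 . . . . . . 3 . .
Index 6: author = original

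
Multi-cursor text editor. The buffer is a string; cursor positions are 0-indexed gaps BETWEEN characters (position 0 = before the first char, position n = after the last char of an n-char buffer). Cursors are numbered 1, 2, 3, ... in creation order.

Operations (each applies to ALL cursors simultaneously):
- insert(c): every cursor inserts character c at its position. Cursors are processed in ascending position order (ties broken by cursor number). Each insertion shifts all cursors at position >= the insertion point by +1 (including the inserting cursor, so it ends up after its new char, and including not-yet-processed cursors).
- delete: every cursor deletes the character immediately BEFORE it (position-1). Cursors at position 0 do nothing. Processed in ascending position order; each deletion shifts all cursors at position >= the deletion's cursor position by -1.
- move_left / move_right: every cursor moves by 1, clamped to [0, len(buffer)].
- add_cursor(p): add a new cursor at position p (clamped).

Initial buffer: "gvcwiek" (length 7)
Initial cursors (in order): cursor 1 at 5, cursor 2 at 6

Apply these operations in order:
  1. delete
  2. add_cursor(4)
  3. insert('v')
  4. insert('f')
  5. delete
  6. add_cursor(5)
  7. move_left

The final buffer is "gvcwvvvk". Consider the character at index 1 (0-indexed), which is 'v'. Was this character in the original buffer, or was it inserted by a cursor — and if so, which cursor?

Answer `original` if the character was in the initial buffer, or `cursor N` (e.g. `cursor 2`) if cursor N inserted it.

After op 1 (delete): buffer="gvcwk" (len 5), cursors c1@4 c2@4, authorship .....
After op 2 (add_cursor(4)): buffer="gvcwk" (len 5), cursors c1@4 c2@4 c3@4, authorship .....
After op 3 (insert('v')): buffer="gvcwvvvk" (len 8), cursors c1@7 c2@7 c3@7, authorship ....123.
After op 4 (insert('f')): buffer="gvcwvvvfffk" (len 11), cursors c1@10 c2@10 c3@10, authorship ....123123.
After op 5 (delete): buffer="gvcwvvvk" (len 8), cursors c1@7 c2@7 c3@7, authorship ....123.
After op 6 (add_cursor(5)): buffer="gvcwvvvk" (len 8), cursors c4@5 c1@7 c2@7 c3@7, authorship ....123.
After op 7 (move_left): buffer="gvcwvvvk" (len 8), cursors c4@4 c1@6 c2@6 c3@6, authorship ....123.
Authorship (.=original, N=cursor N): . . . . 1 2 3 .
Index 1: author = original

Answer: original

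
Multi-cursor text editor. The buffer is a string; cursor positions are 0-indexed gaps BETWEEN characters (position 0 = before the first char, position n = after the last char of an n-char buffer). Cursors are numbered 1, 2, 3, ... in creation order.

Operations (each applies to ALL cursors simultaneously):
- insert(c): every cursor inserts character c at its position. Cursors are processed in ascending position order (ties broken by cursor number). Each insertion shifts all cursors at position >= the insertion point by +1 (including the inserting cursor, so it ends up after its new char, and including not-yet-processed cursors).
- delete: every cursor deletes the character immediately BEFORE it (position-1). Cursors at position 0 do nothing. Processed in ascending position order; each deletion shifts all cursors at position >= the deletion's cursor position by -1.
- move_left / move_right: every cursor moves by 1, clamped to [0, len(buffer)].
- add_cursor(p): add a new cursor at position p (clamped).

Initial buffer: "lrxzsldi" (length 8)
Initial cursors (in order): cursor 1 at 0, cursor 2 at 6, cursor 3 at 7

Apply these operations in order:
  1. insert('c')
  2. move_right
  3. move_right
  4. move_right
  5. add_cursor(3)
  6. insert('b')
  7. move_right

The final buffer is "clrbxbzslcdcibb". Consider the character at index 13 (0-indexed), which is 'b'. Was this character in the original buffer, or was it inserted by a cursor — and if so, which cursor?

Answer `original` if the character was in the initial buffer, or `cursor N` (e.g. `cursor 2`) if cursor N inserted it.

Answer: cursor 2

Derivation:
After op 1 (insert('c')): buffer="clrxzslcdci" (len 11), cursors c1@1 c2@8 c3@10, authorship 1......2.3.
After op 2 (move_right): buffer="clrxzslcdci" (len 11), cursors c1@2 c2@9 c3@11, authorship 1......2.3.
After op 3 (move_right): buffer="clrxzslcdci" (len 11), cursors c1@3 c2@10 c3@11, authorship 1......2.3.
After op 4 (move_right): buffer="clrxzslcdci" (len 11), cursors c1@4 c2@11 c3@11, authorship 1......2.3.
After op 5 (add_cursor(3)): buffer="clrxzslcdci" (len 11), cursors c4@3 c1@4 c2@11 c3@11, authorship 1......2.3.
After op 6 (insert('b')): buffer="clrbxbzslcdcibb" (len 15), cursors c4@4 c1@6 c2@15 c3@15, authorship 1..4.1...2.3.23
After op 7 (move_right): buffer="clrbxbzslcdcibb" (len 15), cursors c4@5 c1@7 c2@15 c3@15, authorship 1..4.1...2.3.23
Authorship (.=original, N=cursor N): 1 . . 4 . 1 . . . 2 . 3 . 2 3
Index 13: author = 2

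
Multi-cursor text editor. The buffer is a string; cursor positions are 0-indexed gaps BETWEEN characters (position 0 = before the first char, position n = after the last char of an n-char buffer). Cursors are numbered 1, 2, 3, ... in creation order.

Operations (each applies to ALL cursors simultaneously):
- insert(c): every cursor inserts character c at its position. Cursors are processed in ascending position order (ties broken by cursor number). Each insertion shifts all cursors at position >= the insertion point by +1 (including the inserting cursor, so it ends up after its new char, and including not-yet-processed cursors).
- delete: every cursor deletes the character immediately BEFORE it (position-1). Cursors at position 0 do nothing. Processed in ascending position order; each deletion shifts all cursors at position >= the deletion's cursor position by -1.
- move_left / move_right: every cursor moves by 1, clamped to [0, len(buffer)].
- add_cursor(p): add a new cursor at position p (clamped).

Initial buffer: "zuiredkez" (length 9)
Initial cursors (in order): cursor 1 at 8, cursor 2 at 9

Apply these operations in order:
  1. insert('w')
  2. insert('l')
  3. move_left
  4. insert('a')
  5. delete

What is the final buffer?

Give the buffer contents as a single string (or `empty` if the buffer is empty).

Answer: zuiredkewlzwl

Derivation:
After op 1 (insert('w')): buffer="zuiredkewzw" (len 11), cursors c1@9 c2@11, authorship ........1.2
After op 2 (insert('l')): buffer="zuiredkewlzwl" (len 13), cursors c1@10 c2@13, authorship ........11.22
After op 3 (move_left): buffer="zuiredkewlzwl" (len 13), cursors c1@9 c2@12, authorship ........11.22
After op 4 (insert('a')): buffer="zuiredkewalzwal" (len 15), cursors c1@10 c2@14, authorship ........111.222
After op 5 (delete): buffer="zuiredkewlzwl" (len 13), cursors c1@9 c2@12, authorship ........11.22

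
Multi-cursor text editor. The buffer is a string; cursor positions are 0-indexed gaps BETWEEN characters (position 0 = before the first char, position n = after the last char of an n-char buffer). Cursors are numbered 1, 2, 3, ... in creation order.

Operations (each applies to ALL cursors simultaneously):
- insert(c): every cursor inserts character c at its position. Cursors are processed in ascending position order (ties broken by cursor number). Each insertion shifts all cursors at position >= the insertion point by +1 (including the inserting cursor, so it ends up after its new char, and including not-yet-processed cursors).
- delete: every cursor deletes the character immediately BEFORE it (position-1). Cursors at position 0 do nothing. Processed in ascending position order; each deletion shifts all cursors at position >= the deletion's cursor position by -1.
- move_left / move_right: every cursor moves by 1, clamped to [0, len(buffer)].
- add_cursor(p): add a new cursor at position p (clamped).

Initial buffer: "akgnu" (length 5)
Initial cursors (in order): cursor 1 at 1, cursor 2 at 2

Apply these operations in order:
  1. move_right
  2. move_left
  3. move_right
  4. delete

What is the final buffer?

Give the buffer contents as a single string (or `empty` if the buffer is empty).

Answer: anu

Derivation:
After op 1 (move_right): buffer="akgnu" (len 5), cursors c1@2 c2@3, authorship .....
After op 2 (move_left): buffer="akgnu" (len 5), cursors c1@1 c2@2, authorship .....
After op 3 (move_right): buffer="akgnu" (len 5), cursors c1@2 c2@3, authorship .....
After op 4 (delete): buffer="anu" (len 3), cursors c1@1 c2@1, authorship ...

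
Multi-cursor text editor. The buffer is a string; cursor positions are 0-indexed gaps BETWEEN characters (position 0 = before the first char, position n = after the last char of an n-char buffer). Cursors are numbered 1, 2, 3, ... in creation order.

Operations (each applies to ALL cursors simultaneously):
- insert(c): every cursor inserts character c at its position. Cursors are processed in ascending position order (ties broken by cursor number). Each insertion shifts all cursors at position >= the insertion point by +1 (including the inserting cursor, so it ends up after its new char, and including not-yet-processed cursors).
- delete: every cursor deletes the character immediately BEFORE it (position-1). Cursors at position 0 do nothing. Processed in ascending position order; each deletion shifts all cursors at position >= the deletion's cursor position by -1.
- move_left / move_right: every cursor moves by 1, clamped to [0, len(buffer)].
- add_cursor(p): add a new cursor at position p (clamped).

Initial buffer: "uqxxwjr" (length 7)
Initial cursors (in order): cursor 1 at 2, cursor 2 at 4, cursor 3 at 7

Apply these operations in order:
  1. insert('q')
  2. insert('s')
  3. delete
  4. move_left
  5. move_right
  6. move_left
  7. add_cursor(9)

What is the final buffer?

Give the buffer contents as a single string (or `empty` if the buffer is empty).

After op 1 (insert('q')): buffer="uqqxxqwjrq" (len 10), cursors c1@3 c2@6 c3@10, authorship ..1..2...3
After op 2 (insert('s')): buffer="uqqsxxqswjrqs" (len 13), cursors c1@4 c2@8 c3@13, authorship ..11..22...33
After op 3 (delete): buffer="uqqxxqwjrq" (len 10), cursors c1@3 c2@6 c3@10, authorship ..1..2...3
After op 4 (move_left): buffer="uqqxxqwjrq" (len 10), cursors c1@2 c2@5 c3@9, authorship ..1..2...3
After op 5 (move_right): buffer="uqqxxqwjrq" (len 10), cursors c1@3 c2@6 c3@10, authorship ..1..2...3
After op 6 (move_left): buffer="uqqxxqwjrq" (len 10), cursors c1@2 c2@5 c3@9, authorship ..1..2...3
After op 7 (add_cursor(9)): buffer="uqqxxqwjrq" (len 10), cursors c1@2 c2@5 c3@9 c4@9, authorship ..1..2...3

Answer: uqqxxqwjrq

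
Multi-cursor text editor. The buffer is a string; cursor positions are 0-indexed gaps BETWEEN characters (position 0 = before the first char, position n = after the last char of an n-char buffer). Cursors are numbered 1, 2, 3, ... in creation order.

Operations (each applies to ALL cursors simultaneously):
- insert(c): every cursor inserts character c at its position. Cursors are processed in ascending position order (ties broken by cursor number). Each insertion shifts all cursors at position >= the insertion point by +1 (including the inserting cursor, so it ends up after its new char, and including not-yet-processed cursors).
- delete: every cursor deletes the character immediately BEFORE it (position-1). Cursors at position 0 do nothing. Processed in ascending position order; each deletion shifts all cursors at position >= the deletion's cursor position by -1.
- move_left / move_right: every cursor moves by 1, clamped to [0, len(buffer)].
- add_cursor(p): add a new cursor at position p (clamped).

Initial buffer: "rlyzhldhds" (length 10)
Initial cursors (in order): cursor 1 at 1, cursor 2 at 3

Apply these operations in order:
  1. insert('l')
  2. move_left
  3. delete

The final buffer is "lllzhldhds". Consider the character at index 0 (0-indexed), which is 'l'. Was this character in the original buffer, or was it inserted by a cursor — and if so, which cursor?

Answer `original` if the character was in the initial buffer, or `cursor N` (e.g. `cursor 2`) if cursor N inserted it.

After op 1 (insert('l')): buffer="rllylzhldhds" (len 12), cursors c1@2 c2@5, authorship .1..2.......
After op 2 (move_left): buffer="rllylzhldhds" (len 12), cursors c1@1 c2@4, authorship .1..2.......
After op 3 (delete): buffer="lllzhldhds" (len 10), cursors c1@0 c2@2, authorship 1.2.......
Authorship (.=original, N=cursor N): 1 . 2 . . . . . . .
Index 0: author = 1

Answer: cursor 1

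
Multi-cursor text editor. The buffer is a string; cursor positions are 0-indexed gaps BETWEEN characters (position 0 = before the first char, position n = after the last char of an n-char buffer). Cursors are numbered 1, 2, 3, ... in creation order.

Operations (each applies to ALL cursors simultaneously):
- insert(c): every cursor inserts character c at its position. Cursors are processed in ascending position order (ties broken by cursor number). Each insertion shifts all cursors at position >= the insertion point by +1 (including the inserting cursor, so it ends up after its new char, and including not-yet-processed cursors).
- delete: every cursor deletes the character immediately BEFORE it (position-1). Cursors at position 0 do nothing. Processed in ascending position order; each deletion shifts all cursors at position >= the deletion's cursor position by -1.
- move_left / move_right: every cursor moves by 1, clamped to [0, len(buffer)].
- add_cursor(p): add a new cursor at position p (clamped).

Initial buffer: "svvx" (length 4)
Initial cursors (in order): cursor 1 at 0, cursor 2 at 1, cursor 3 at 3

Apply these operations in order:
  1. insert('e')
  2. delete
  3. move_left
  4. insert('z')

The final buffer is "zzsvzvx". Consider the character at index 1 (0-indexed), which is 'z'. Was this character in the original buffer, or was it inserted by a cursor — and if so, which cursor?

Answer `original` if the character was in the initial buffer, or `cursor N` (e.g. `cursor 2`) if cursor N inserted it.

After op 1 (insert('e')): buffer="esevvex" (len 7), cursors c1@1 c2@3 c3@6, authorship 1.2..3.
After op 2 (delete): buffer="svvx" (len 4), cursors c1@0 c2@1 c3@3, authorship ....
After op 3 (move_left): buffer="svvx" (len 4), cursors c1@0 c2@0 c3@2, authorship ....
After op 4 (insert('z')): buffer="zzsvzvx" (len 7), cursors c1@2 c2@2 c3@5, authorship 12..3..
Authorship (.=original, N=cursor N): 1 2 . . 3 . .
Index 1: author = 2

Answer: cursor 2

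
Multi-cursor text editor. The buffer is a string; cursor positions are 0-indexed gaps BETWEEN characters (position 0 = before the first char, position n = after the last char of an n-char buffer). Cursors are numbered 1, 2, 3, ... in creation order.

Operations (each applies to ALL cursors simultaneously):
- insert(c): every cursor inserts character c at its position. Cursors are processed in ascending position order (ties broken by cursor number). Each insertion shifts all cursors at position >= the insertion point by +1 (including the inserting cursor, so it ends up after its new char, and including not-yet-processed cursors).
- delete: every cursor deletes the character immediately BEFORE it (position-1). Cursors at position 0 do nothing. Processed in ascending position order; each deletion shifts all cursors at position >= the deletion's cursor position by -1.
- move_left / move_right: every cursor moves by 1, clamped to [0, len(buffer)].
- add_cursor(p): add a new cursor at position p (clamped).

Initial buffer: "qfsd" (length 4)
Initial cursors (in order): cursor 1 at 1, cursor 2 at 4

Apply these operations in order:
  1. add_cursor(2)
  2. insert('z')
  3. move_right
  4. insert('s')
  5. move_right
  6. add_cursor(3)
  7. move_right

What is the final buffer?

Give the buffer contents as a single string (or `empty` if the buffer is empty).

Answer: qzfszssdzs

Derivation:
After op 1 (add_cursor(2)): buffer="qfsd" (len 4), cursors c1@1 c3@2 c2@4, authorship ....
After op 2 (insert('z')): buffer="qzfzsdz" (len 7), cursors c1@2 c3@4 c2@7, authorship .1.3..2
After op 3 (move_right): buffer="qzfzsdz" (len 7), cursors c1@3 c3@5 c2@7, authorship .1.3..2
After op 4 (insert('s')): buffer="qzfszssdzs" (len 10), cursors c1@4 c3@7 c2@10, authorship .1.13.3.22
After op 5 (move_right): buffer="qzfszssdzs" (len 10), cursors c1@5 c3@8 c2@10, authorship .1.13.3.22
After op 6 (add_cursor(3)): buffer="qzfszssdzs" (len 10), cursors c4@3 c1@5 c3@8 c2@10, authorship .1.13.3.22
After op 7 (move_right): buffer="qzfszssdzs" (len 10), cursors c4@4 c1@6 c3@9 c2@10, authorship .1.13.3.22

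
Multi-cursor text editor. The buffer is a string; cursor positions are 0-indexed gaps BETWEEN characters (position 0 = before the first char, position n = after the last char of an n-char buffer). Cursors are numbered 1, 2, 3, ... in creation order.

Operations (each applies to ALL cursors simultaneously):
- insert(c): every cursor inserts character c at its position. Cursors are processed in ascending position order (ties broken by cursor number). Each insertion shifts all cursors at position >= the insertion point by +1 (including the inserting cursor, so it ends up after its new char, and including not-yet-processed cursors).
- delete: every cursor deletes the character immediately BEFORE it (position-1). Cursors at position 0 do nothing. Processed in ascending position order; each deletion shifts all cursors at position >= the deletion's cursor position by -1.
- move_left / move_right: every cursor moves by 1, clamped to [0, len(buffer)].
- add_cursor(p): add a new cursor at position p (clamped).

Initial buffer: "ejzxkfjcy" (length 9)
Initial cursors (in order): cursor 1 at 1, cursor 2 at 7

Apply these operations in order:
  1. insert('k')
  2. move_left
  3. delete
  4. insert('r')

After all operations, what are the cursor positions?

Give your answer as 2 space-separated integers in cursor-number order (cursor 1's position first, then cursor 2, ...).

Answer: 1 8

Derivation:
After op 1 (insert('k')): buffer="ekjzxkfjkcy" (len 11), cursors c1@2 c2@9, authorship .1......2..
After op 2 (move_left): buffer="ekjzxkfjkcy" (len 11), cursors c1@1 c2@8, authorship .1......2..
After op 3 (delete): buffer="kjzxkfkcy" (len 9), cursors c1@0 c2@6, authorship 1.....2..
After op 4 (insert('r')): buffer="rkjzxkfrkcy" (len 11), cursors c1@1 c2@8, authorship 11.....22..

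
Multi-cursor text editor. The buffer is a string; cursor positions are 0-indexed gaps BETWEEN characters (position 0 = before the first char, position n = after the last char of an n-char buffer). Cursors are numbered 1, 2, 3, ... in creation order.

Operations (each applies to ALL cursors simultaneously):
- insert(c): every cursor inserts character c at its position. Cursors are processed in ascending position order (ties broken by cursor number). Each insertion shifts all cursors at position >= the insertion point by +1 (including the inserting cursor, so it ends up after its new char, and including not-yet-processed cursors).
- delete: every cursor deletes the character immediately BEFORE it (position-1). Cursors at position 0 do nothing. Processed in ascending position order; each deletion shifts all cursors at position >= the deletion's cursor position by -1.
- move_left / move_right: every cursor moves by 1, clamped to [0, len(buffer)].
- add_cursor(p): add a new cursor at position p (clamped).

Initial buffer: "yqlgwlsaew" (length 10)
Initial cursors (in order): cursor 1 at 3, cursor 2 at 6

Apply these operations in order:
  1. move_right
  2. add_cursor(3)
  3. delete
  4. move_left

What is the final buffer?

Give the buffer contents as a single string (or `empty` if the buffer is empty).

After op 1 (move_right): buffer="yqlgwlsaew" (len 10), cursors c1@4 c2@7, authorship ..........
After op 2 (add_cursor(3)): buffer="yqlgwlsaew" (len 10), cursors c3@3 c1@4 c2@7, authorship ..........
After op 3 (delete): buffer="yqwlaew" (len 7), cursors c1@2 c3@2 c2@4, authorship .......
After op 4 (move_left): buffer="yqwlaew" (len 7), cursors c1@1 c3@1 c2@3, authorship .......

Answer: yqwlaew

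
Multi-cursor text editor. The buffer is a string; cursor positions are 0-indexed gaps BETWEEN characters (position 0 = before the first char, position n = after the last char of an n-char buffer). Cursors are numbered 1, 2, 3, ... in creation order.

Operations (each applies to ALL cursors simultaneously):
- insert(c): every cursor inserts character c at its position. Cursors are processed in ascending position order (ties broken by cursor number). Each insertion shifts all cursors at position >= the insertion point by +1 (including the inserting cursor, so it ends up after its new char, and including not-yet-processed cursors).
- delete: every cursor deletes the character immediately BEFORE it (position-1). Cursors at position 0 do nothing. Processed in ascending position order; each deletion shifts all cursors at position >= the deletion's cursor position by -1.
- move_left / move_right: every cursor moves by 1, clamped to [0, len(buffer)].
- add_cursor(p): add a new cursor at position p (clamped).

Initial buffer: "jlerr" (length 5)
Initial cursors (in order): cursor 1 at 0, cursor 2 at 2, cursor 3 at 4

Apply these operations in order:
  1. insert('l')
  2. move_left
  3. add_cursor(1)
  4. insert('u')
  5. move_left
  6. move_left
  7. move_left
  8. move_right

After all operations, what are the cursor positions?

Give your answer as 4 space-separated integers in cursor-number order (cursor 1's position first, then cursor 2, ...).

After op 1 (insert('l')): buffer="ljllerlr" (len 8), cursors c1@1 c2@4 c3@7, authorship 1..2..3.
After op 2 (move_left): buffer="ljllerlr" (len 8), cursors c1@0 c2@3 c3@6, authorship 1..2..3.
After op 3 (add_cursor(1)): buffer="ljllerlr" (len 8), cursors c1@0 c4@1 c2@3 c3@6, authorship 1..2..3.
After op 4 (insert('u')): buffer="ulujlulerulr" (len 12), cursors c1@1 c4@3 c2@6 c3@10, authorship 114..22..33.
After op 5 (move_left): buffer="ulujlulerulr" (len 12), cursors c1@0 c4@2 c2@5 c3@9, authorship 114..22..33.
After op 6 (move_left): buffer="ulujlulerulr" (len 12), cursors c1@0 c4@1 c2@4 c3@8, authorship 114..22..33.
After op 7 (move_left): buffer="ulujlulerulr" (len 12), cursors c1@0 c4@0 c2@3 c3@7, authorship 114..22..33.
After op 8 (move_right): buffer="ulujlulerulr" (len 12), cursors c1@1 c4@1 c2@4 c3@8, authorship 114..22..33.

Answer: 1 4 8 1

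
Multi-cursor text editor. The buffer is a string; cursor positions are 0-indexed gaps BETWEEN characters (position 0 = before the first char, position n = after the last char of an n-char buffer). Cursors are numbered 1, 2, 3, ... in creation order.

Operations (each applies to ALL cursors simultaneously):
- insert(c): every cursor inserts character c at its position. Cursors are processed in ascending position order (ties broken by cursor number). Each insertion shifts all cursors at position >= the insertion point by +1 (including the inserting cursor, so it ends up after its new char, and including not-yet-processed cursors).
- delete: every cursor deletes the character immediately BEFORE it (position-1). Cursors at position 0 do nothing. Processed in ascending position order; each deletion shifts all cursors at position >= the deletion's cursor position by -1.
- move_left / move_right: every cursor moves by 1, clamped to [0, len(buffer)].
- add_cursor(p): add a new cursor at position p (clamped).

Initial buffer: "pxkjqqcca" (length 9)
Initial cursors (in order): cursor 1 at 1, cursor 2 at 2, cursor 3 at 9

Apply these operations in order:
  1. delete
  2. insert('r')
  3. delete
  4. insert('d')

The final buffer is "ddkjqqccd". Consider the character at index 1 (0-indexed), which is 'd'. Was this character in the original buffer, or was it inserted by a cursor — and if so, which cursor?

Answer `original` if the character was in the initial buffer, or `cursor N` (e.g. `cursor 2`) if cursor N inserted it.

After op 1 (delete): buffer="kjqqcc" (len 6), cursors c1@0 c2@0 c3@6, authorship ......
After op 2 (insert('r')): buffer="rrkjqqccr" (len 9), cursors c1@2 c2@2 c3@9, authorship 12......3
After op 3 (delete): buffer="kjqqcc" (len 6), cursors c1@0 c2@0 c3@6, authorship ......
After op 4 (insert('d')): buffer="ddkjqqccd" (len 9), cursors c1@2 c2@2 c3@9, authorship 12......3
Authorship (.=original, N=cursor N): 1 2 . . . . . . 3
Index 1: author = 2

Answer: cursor 2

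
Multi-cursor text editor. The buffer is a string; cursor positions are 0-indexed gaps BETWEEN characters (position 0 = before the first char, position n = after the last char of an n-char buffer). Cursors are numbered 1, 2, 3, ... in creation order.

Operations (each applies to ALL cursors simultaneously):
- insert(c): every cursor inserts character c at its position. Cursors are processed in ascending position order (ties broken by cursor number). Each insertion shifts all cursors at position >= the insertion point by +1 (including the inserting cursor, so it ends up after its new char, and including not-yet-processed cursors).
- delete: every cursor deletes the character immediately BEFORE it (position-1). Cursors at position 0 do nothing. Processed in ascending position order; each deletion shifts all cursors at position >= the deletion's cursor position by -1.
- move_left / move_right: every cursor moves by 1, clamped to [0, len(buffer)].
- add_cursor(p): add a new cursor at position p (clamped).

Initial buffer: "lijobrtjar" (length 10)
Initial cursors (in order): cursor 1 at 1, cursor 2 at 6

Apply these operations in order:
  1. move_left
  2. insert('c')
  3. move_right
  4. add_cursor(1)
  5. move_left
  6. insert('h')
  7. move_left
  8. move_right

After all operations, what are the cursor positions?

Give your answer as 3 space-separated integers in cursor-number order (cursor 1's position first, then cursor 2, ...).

After op 1 (move_left): buffer="lijobrtjar" (len 10), cursors c1@0 c2@5, authorship ..........
After op 2 (insert('c')): buffer="clijobcrtjar" (len 12), cursors c1@1 c2@7, authorship 1.....2.....
After op 3 (move_right): buffer="clijobcrtjar" (len 12), cursors c1@2 c2@8, authorship 1.....2.....
After op 4 (add_cursor(1)): buffer="clijobcrtjar" (len 12), cursors c3@1 c1@2 c2@8, authorship 1.....2.....
After op 5 (move_left): buffer="clijobcrtjar" (len 12), cursors c3@0 c1@1 c2@7, authorship 1.....2.....
After op 6 (insert('h')): buffer="hchlijobchrtjar" (len 15), cursors c3@1 c1@3 c2@10, authorship 311.....22.....
After op 7 (move_left): buffer="hchlijobchrtjar" (len 15), cursors c3@0 c1@2 c2@9, authorship 311.....22.....
After op 8 (move_right): buffer="hchlijobchrtjar" (len 15), cursors c3@1 c1@3 c2@10, authorship 311.....22.....

Answer: 3 10 1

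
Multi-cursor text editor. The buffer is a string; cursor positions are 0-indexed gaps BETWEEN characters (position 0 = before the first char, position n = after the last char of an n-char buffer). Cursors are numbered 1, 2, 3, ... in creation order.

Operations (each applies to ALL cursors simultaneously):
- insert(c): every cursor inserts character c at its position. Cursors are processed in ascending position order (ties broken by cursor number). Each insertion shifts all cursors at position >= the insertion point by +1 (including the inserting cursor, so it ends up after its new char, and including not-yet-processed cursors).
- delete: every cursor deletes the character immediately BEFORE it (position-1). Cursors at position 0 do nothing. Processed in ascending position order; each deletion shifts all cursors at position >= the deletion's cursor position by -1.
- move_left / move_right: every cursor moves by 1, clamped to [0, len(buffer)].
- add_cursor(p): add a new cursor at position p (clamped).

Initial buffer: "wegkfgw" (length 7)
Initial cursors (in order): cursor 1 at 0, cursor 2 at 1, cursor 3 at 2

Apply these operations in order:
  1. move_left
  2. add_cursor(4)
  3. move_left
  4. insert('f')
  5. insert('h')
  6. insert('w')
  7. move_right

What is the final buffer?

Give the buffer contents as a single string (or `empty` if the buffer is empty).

After op 1 (move_left): buffer="wegkfgw" (len 7), cursors c1@0 c2@0 c3@1, authorship .......
After op 2 (add_cursor(4)): buffer="wegkfgw" (len 7), cursors c1@0 c2@0 c3@1 c4@4, authorship .......
After op 3 (move_left): buffer="wegkfgw" (len 7), cursors c1@0 c2@0 c3@0 c4@3, authorship .......
After op 4 (insert('f')): buffer="fffwegfkfgw" (len 11), cursors c1@3 c2@3 c3@3 c4@7, authorship 123...4....
After op 5 (insert('h')): buffer="fffhhhwegfhkfgw" (len 15), cursors c1@6 c2@6 c3@6 c4@11, authorship 123123...44....
After op 6 (insert('w')): buffer="fffhhhwwwwegfhwkfgw" (len 19), cursors c1@9 c2@9 c3@9 c4@15, authorship 123123123...444....
After op 7 (move_right): buffer="fffhhhwwwwegfhwkfgw" (len 19), cursors c1@10 c2@10 c3@10 c4@16, authorship 123123123...444....

Answer: fffhhhwwwwegfhwkfgw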